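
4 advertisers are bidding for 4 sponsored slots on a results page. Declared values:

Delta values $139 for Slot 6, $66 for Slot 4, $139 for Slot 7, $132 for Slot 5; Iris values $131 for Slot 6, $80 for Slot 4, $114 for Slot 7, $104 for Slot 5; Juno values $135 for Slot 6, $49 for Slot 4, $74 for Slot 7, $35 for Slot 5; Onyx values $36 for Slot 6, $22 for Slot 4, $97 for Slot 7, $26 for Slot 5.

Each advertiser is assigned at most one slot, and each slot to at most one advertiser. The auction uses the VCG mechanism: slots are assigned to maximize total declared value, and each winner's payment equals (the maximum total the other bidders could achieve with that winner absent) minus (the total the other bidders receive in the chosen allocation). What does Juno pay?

Efficient allocation: Delta→Slot 5 ($132), Iris→Slot 4 ($80), Juno→Slot 6 ($135), Onyx→Slot 7 ($97); total welfare W = $444.
Juno receives Slot 6 at value $135, so the others get W − 135 = $309.
Without Juno: best allocation of the remaining 3 bidders over all 4 slots is Delta→Slot 5 ($132), Iris→Slot 6 ($131), Onyx→Slot 7 ($97), total $360.
VCG payment = (others' best without Juno) − (others' welfare with Juno) = 360 − 309 = $51.

Juno pays $51.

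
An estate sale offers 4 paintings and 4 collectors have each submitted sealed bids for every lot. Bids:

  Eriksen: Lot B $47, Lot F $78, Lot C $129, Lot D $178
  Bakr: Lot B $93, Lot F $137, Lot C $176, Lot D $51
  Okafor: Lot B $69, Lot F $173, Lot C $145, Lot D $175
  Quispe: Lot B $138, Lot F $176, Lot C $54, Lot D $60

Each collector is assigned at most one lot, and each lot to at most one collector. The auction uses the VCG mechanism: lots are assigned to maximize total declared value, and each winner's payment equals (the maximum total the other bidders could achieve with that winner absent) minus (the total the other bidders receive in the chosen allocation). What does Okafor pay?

Okafor pays $38.

Efficient allocation: Eriksen→Lot D ($178), Bakr→Lot C ($176), Okafor→Lot F ($173), Quispe→Lot B ($138); total welfare W = $665.
Okafor receives Lot F at value $173, so the others get W − 173 = $492.
Without Okafor: best allocation of the remaining 3 bidders over all 4 lots is Eriksen→Lot D ($178), Bakr→Lot C ($176), Quispe→Lot F ($176), total $530.
VCG payment = (others' best without Okafor) − (others' welfare with Okafor) = 530 − 492 = $38.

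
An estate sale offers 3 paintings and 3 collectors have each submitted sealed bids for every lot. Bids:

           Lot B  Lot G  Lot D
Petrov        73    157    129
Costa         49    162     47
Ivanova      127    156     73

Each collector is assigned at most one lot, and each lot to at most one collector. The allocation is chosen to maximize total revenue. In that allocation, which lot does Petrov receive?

Petrov receives Lot D.

This is a one-to-one assignment (maximum-weight bipartite matching).
Optimal: Petrov→Lot D ($129), Costa→Lot G ($162), Ivanova→Lot B ($127) — total 129+162+127 = $418.
Row-greedy (each collector in turn takes its best remaining lot) gives $279, worse by 139.
Petrov's own top lot is Lot G ($157), but forcing Petrov→Lot G and reassigning the rest optimally gives only $331 — worse by 87.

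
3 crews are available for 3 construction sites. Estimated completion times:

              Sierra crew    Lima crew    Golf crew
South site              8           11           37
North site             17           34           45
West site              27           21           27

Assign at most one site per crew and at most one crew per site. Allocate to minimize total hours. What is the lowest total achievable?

Optimal: Sierra crew→North site (17 hours), Lima crew→South site (11 hours), Golf crew→West site (27 hours) — total 17+11+27 = 55 hours.
Row-greedy (each crew in turn takes its cheapest remaining site) gives 74 hours, worse by 19.
Every other assignment is strictly worse.

Minimum total: 55 hours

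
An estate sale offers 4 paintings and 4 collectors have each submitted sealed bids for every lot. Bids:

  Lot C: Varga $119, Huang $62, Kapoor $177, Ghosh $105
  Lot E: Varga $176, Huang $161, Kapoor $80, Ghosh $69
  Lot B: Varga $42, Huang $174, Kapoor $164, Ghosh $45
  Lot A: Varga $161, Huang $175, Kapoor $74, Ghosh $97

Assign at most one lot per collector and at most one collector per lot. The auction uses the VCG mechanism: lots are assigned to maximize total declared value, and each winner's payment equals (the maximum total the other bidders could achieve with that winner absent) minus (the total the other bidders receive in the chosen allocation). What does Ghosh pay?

Efficient allocation: Varga→Lot E ($176), Huang→Lot B ($174), Kapoor→Lot C ($177), Ghosh→Lot A ($97); total welfare W = $624.
Ghosh receives Lot A at value $97, so the others get W − 97 = $527.
Without Ghosh: best allocation of the remaining 3 bidders over all 4 lots is Varga→Lot E ($176), Huang→Lot A ($175), Kapoor→Lot C ($177), total $528.
VCG payment = (others' best without Ghosh) − (others' welfare with Ghosh) = 528 − 527 = $1.

Ghosh pays $1.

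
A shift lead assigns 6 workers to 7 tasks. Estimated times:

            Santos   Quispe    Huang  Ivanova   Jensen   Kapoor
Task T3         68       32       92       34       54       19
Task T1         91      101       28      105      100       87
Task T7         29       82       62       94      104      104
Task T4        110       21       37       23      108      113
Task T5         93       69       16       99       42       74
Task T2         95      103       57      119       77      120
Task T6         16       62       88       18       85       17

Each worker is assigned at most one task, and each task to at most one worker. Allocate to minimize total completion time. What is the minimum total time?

Minimum total: 157 min

This is the linear assignment problem.
Optimal: Santos→Task T7 (29 min), Quispe→Task T4 (21 min), Huang→Task T1 (28 min), Ivanova→Task T6 (18 min), Jensen→Task T5 (42 min), Kapoor→Task T3 (19 min) — total 29+21+28+18+42+19 = 157 min.
Row-greedy (each worker in turn takes its cheapest remaining task) gives 251 min, worse by 94.
Swapping Jensen↔Huang (Jensen→Task T1 100 min, Huang→Task T5 16 min) adds 46.
Checked against all permutations: 157 min is optimal.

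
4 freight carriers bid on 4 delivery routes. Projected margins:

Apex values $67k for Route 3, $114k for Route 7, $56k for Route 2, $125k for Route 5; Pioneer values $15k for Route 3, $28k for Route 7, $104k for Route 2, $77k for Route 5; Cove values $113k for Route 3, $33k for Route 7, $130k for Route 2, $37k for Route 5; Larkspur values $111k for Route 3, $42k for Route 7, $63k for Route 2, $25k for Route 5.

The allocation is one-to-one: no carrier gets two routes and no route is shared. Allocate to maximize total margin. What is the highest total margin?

Optimal: Apex→Route 7 ($114k), Pioneer→Route 5 ($77k), Cove→Route 2 ($130k), Larkspur→Route 3 ($111k) — total 114+77+130+111 = $432k.
Column-greedy (each route in turn goes to its best remaining carrier) gives $356k, worse by 76.

Max total: $432k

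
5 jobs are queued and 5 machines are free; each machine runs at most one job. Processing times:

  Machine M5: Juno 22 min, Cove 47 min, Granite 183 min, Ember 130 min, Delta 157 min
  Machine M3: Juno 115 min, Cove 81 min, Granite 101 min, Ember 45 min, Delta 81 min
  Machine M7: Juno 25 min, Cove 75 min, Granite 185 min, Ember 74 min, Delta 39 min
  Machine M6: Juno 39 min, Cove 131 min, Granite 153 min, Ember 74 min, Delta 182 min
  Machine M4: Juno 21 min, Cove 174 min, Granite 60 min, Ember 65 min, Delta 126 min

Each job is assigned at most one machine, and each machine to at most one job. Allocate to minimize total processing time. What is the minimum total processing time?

Minimum total: 230 min

Optimal: Juno→Machine M6 (39 min), Cove→Machine M5 (47 min), Granite→Machine M4 (60 min), Ember→Machine M3 (45 min), Delta→Machine M7 (39 min) — total 39+47+60+45+39 = 230 min.
Column-greedy (each machine in turn goes to its cheapest remaining job) gives 297 min, worse by 67.
Every other assignment is strictly worse.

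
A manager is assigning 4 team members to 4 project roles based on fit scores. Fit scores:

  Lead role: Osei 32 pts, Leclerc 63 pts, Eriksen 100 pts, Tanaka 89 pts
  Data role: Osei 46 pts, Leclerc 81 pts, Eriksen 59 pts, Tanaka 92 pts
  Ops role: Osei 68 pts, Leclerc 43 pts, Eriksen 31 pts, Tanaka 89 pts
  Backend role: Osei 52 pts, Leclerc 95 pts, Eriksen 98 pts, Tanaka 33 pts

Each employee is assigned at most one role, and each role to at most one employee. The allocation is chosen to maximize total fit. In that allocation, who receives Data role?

This is a one-to-one assignment (maximum-weight bipartite matching).
Optimal: Osei→Ops role (68 pts), Leclerc→Backend role (95 pts), Eriksen→Lead role (100 pts), Tanaka→Data role (92 pts) — total 68+95+100+92 = 355 pts.
Next-best assignment: Osei→Ops role, Leclerc→Data role, Eriksen→Backend role, Tanaka→Lead role = 336 pts.
Swapping Leclerc↔Osei (Leclerc→Ops role 43 pts, Osei→Backend role 52 pts) loses 68.

Tanaka receives Data role.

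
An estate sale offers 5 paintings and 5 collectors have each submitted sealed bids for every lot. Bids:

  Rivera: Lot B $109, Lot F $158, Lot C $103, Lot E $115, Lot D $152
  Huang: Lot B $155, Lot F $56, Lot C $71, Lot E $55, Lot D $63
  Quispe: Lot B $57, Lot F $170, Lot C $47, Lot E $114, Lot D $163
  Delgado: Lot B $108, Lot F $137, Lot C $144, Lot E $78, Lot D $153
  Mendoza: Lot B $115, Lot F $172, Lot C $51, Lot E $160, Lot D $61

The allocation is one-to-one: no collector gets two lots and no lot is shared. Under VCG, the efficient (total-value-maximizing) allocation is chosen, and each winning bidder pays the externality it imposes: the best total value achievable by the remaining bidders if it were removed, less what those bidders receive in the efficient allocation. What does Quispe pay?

Quispe pays $15.

Efficient allocation: Rivera→Lot D ($152), Huang→Lot B ($155), Quispe→Lot F ($170), Delgado→Lot C ($144), Mendoza→Lot E ($160); total welfare W = $781.
Quispe receives Lot F at value $170, so the others get W − 170 = $611.
Without Quispe: best allocation of the remaining 4 bidders over all 5 lots is Rivera→Lot F ($158), Huang→Lot B ($155), Delgado→Lot D ($153), Mendoza→Lot E ($160), total $626.
VCG payment = (others' best without Quispe) − (others' welfare with Quispe) = 626 − 611 = $15.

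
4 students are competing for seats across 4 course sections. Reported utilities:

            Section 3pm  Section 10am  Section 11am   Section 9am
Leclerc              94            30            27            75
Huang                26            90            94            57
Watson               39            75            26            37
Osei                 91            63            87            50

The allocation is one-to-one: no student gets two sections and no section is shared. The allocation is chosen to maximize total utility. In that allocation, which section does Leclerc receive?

Leclerc receives Section 9am.

Optimal: Leclerc→Section 9am (75 points), Huang→Section 11am (94 points), Watson→Section 10am (75 points), Osei→Section 3pm (91 points) — total 75+94+75+91 = 335 points.
Column-greedy (each section in turn goes to its best remaining student) gives 308 points, worse by 27.
Next-best assignment: Leclerc→Section 3pm, Huang→Section 11am, Watson→Section 10am, Osei→Section 9am = 313 points.
Leclerc's own top section is Section 3pm (94 points), but forcing Leclerc→Section 3pm and reassigning the rest optimally gives only 313 points — worse by 22.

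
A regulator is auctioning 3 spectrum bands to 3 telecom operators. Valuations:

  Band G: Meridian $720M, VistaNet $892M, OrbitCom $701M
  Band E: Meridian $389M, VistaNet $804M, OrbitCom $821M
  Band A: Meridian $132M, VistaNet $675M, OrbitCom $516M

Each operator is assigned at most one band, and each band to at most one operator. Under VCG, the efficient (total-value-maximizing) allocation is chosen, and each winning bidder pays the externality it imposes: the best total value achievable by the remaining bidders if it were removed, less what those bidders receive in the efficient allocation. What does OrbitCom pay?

Efficient allocation: Meridian→Band G ($720M), VistaNet→Band A ($675M), OrbitCom→Band E ($821M); total welfare W = $2216M.
OrbitCom receives Band E at value $821M, so the others get W − 821 = $1395M.
Without OrbitCom: best allocation of the remaining 2 bidders over all 3 bands is Meridian→Band G ($720M), VistaNet→Band E ($804M), total $1524M.
VCG payment = (others' best without OrbitCom) − (others' welfare with OrbitCom) = 1524 − 1395 = $129M.

OrbitCom pays $129M.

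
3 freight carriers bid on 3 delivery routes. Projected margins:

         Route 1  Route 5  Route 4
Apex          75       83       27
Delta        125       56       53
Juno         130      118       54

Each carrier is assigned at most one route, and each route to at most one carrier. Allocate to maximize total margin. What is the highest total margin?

Max total: $270k

Optimal: Apex→Route 4 ($27k), Delta→Route 1 ($125k), Juno→Route 5 ($118k) — total 27+125+118 = $270k.
Column-greedy (each route in turn goes to its best remaining carrier) gives $266k, worse by 4.
Swapping Delta↔Juno (Delta→Route 5 $56k, Juno→Route 1 $130k) loses 57.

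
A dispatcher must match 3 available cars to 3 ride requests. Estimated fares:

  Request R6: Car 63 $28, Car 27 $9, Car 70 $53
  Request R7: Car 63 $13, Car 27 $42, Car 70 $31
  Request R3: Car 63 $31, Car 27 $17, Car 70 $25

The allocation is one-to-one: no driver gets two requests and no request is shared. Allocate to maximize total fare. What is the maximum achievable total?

Optimal: Car 63→Request R3 ($31), Car 27→Request R7 ($42), Car 70→Request R6 ($53) — total 31+42+53 = $126.
Swapping Car 70↔Car 63 (Car 70→Request R3 $25, Car 63→Request R6 $28) loses 31.
No other one-to-one assignment exceeds $126.

Max total: $126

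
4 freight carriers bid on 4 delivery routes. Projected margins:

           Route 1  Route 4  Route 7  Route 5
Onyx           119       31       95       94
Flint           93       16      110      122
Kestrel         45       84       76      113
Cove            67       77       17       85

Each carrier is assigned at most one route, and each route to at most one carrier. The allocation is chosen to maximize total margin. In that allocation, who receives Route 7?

Flint receives Route 7.

Optimal: Onyx→Route 1 ($119k), Flint→Route 7 ($110k), Kestrel→Route 5 ($113k), Cove→Route 4 ($77k) — total 119+110+113+77 = $419k.
Row-greedy (each carrier in turn takes its best remaining route) gives $342k, worse by 77.
Swapping Flint↔Onyx (Flint→Route 1 $93k, Onyx→Route 7 $95k) loses 41.
Flint's own top route is Route 5 ($122k), but forcing Flint→Route 5 and reassigning the rest optimally gives only $394k — worse by 25.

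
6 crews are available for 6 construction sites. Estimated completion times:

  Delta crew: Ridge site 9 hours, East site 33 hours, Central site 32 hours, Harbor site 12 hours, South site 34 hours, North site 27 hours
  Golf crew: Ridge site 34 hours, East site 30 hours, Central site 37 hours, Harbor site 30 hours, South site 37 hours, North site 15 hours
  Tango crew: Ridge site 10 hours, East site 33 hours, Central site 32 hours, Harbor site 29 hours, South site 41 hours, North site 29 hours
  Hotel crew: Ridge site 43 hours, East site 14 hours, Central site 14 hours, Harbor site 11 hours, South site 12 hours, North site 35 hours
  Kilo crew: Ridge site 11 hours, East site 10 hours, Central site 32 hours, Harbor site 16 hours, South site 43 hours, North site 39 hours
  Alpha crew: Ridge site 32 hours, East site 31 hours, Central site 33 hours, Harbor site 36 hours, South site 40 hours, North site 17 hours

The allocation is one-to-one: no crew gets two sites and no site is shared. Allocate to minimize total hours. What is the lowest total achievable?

Min total: 92 hours

This is the linear assignment problem.
Optimal: Delta crew→Harbor site (12 hours), Golf crew→North site (15 hours), Tango crew→Ridge site (10 hours), Hotel crew→South site (12 hours), Kilo crew→East site (10 hours), Alpha crew→Central site (33 hours) — total 12+15+10+12+10+33 = 92 hours.
Min-entry greedy (repeatedly take the single cheapest remaining cell) gives 117 hours, worse by 25.
Swapping Kilo crew↔Delta crew (Kilo crew→Harbor site 16 hours, Delta crew→East site 33 hours) adds 27.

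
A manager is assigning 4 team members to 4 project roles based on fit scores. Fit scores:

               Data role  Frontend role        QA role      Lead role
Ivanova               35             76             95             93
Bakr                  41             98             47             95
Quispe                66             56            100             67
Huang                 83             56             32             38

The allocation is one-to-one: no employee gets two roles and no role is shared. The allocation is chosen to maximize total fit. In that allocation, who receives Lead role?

This is a one-to-one assignment (maximum-weight bipartite matching).
Optimal: Ivanova→Lead role (93 pts), Bakr→Frontend role (98 pts), Quispe→QA role (100 pts), Huang→Data role (83 pts) — total 93+98+100+83 = 374 pts.
Row-greedy (each employee in turn takes its best remaining role) gives 343 pts, worse by 31.
Swapping Quispe↔Ivanova (Quispe→Lead role 67 pts, Ivanova→QA role 95 pts) loses 31.
No other one-to-one assignment exceeds 374 pts.
Ivanova's own top role is QA role (95 pts), but forcing Ivanova→QA role and reassigning the rest optimally gives only 343 pts — worse by 31.

Ivanova receives Lead role.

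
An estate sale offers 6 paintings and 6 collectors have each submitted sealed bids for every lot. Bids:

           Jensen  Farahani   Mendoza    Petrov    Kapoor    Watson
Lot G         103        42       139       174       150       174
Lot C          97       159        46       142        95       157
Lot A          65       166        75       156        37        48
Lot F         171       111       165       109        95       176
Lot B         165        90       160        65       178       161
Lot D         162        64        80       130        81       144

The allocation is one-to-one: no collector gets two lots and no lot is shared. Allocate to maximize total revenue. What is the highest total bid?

Max total: $1002

Treat this as an assignment problem: match each collector to one lot.
Optimal: Jensen→Lot D ($162), Farahani→Lot A ($166), Mendoza→Lot F ($165), Petrov→Lot G ($174), Kapoor→Lot B ($178), Watson→Lot C ($157) — total 162+166+165+174+178+157 = $1002.
Row-greedy (each collector in turn takes its best remaining lot) gives $910, worse by 92.
Next-best assignment: Jensen→Lot D, Farahani→Lot C, Mendoza→Lot F, Petrov→Lot A, Kapoor→Lot B, Watson→Lot G = $994.
Every other assignment is strictly worse.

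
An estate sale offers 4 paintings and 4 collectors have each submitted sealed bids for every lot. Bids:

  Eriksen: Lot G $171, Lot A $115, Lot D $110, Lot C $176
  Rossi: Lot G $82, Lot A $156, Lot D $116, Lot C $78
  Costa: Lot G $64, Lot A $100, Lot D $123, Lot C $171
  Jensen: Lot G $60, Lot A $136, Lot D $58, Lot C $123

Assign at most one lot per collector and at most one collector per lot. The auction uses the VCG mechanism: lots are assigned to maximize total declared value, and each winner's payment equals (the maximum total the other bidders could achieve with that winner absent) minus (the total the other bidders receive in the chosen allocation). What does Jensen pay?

Jensen pays $40.

Efficient allocation: Eriksen→Lot G ($171), Rossi→Lot D ($116), Costa→Lot C ($171), Jensen→Lot A ($136); total welfare W = $594.
Jensen receives Lot A at value $136, so the others get W − 136 = $458.
Without Jensen: best allocation of the remaining 3 bidders over all 4 lots is Eriksen→Lot G ($171), Rossi→Lot A ($156), Costa→Lot C ($171), total $498.
VCG payment = (others' best without Jensen) − (others' welfare with Jensen) = 498 − 458 = $40.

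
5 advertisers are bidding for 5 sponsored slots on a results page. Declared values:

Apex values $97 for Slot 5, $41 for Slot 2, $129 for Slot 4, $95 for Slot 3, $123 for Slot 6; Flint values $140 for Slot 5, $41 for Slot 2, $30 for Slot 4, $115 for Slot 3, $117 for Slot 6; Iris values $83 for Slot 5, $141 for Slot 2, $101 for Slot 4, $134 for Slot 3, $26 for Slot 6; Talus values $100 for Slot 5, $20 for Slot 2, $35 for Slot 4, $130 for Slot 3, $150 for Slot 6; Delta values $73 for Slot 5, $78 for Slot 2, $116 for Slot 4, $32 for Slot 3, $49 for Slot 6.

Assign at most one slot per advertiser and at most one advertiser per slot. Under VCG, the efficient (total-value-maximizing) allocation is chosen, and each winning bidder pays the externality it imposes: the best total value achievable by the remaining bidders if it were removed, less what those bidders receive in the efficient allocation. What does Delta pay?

Delta pays $26.

Efficient allocation: Apex→Slot 6 ($123), Flint→Slot 5 ($140), Iris→Slot 2 ($141), Talus→Slot 3 ($130), Delta→Slot 4 ($116); total welfare W = $650.
Delta receives Slot 4 at value $116, so the others get W − 116 = $534.
Without Delta: best allocation of the remaining 4 bidders over all 5 slots is Apex→Slot 4 ($129), Flint→Slot 5 ($140), Iris→Slot 2 ($141), Talus→Slot 6 ($150), total $560.
VCG payment = (others' best without Delta) − (others' welfare with Delta) = 560 − 534 = $26.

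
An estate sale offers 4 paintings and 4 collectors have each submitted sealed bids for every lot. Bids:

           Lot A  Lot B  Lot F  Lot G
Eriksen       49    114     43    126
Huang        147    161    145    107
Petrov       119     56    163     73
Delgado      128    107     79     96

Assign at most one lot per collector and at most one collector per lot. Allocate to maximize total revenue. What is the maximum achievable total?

Optimal: Eriksen→Lot G ($126), Huang→Lot B ($161), Petrov→Lot F ($163), Delgado→Lot A ($128) — total 126+161+163+128 = $578.
Column-greedy (each lot in turn goes to its best remaining collector) gives $520, worse by 58.
Next-best assignment: Eriksen→Lot G, Huang→Lot A, Petrov→Lot F, Delgado→Lot B = $543.

Maximum total: $578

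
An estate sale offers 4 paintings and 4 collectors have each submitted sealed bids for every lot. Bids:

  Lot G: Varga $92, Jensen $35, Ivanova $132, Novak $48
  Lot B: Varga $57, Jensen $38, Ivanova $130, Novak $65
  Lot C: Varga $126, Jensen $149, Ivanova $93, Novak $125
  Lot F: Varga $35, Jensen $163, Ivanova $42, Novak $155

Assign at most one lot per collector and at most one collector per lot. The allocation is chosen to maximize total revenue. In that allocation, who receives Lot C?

Treat this as an assignment problem: match each collector to one lot.
Optimal: Varga→Lot G ($92), Jensen→Lot C ($149), Ivanova→Lot B ($130), Novak→Lot F ($155) — total 92+149+130+155 = $526.
Column-greedy (each lot in turn goes to its best remaining collector) gives $381, worse by 145.
Next-best assignment: Varga→Lot G, Jensen→Lot F, Ivanova→Lot B, Novak→Lot C = $510.
Swapping Jensen↔Ivanova (Jensen→Lot B $38, Ivanova→Lot C $93) loses 148.
Jensen's own top lot is Lot F ($163), but forcing Jensen→Lot F and reassigning the rest optimally gives only $510 — worse by 16.

Jensen receives Lot C.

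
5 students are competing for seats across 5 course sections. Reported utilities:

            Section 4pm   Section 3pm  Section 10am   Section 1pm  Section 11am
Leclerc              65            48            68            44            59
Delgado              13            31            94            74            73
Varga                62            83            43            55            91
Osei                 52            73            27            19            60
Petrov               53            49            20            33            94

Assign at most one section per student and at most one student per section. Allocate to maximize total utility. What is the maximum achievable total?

Treat this as an assignment problem: match each student to one section.
Optimal: Leclerc→Section 4pm (65 points), Delgado→Section 10am (94 points), Varga→Section 1pm (55 points), Osei→Section 3pm (73 points), Petrov→Section 11am (94 points) — total 65+94+55+73+94 = 381 points.
Every other assignment is strictly worse.

Maximum total: 381 points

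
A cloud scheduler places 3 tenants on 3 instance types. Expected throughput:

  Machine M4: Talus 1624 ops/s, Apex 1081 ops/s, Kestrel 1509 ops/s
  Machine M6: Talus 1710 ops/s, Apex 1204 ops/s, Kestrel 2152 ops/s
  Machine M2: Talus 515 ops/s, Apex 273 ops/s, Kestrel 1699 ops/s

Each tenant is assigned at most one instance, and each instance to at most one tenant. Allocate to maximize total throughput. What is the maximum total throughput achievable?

Maximum total: 4527 ops/s

Optimal: Talus→Machine M4 (1624 ops/s), Apex→Machine M6 (1204 ops/s), Kestrel→Machine M2 (1699 ops/s) — total 1624+1204+1699 = 4527 ops/s.
Row-greedy (each tenant in turn takes its best remaining instance) gives 4490 ops/s, worse by 37.
Checked against all permutations: 4527 ops/s is optimal.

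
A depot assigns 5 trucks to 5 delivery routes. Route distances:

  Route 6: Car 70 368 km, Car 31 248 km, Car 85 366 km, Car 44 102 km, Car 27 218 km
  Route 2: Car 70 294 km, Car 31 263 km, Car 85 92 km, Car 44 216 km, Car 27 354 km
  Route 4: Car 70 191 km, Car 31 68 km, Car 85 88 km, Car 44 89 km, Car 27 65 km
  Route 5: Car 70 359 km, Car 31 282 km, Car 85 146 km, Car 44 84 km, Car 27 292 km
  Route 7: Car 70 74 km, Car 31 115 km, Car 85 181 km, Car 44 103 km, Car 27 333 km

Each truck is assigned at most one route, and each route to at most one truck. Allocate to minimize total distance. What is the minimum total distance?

Optimal: Car 70→Route 7 (74 km), Car 31→Route 4 (68 km), Car 85→Route 2 (92 km), Car 44→Route 5 (84 km), Car 27→Route 6 (218 km) — total 74+68+92+84+218 = 536 km.
Min-entry greedy (repeatedly take the single cheapest remaining cell) gives 563 km, worse by 27.
Next-best assignment: Car 70→Route 7, Car 31→Route 6, Car 85→Route 2, Car 44→Route 5, Car 27→Route 4 = 563 km.

Min total: 536 km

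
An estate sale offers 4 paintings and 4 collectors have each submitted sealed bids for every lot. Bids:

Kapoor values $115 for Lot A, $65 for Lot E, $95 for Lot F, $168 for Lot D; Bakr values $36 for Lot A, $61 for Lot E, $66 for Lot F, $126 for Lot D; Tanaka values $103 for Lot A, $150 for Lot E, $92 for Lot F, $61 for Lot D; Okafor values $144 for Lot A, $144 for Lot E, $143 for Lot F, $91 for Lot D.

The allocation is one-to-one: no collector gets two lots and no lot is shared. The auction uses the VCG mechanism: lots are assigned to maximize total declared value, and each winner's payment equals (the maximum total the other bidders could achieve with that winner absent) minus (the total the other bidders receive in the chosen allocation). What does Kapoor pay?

Kapoor pays $1.

Efficient allocation: Kapoor→Lot A ($115), Bakr→Lot D ($126), Tanaka→Lot E ($150), Okafor→Lot F ($143); total welfare W = $534.
Kapoor receives Lot A at value $115, so the others get W − 115 = $419.
Without Kapoor: best allocation of the remaining 3 bidders over all 4 lots is Bakr→Lot D ($126), Tanaka→Lot E ($150), Okafor→Lot A ($144), total $420.
VCG payment = (others' best without Kapoor) − (others' welfare with Kapoor) = 420 − 419 = $1.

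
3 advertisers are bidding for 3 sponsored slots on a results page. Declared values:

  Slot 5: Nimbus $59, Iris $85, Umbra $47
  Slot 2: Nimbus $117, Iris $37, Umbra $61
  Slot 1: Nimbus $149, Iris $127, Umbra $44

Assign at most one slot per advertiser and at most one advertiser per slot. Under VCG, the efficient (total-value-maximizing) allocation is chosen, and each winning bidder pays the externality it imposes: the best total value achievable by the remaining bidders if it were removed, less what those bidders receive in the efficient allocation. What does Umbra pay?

Efficient allocation: Nimbus→Slot 1 ($149), Iris→Slot 5 ($85), Umbra→Slot 2 ($61); total welfare W = $295.
Umbra receives Slot 2 at value $61, so the others get W − 61 = $234.
Without Umbra: best allocation of the remaining 2 bidders over all 3 slots is Nimbus→Slot 2 ($117), Iris→Slot 1 ($127), total $244.
VCG payment = (others' best without Umbra) − (others' welfare with Umbra) = 244 − 234 = $10.

Umbra pays $10.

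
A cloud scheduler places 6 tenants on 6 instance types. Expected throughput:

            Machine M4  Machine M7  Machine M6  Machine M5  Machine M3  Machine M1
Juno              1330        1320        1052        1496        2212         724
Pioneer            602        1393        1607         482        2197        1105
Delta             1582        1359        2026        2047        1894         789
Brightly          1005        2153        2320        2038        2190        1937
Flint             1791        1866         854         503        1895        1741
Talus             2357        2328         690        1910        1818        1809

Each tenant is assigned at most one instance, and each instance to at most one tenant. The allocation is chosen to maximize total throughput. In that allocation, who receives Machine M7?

This is a one-to-one assignment (maximum-weight bipartite matching).
Optimal: Juno→Machine M3 (2212 ops/s), Pioneer→Machine M6 (1607 ops/s), Delta→Machine M5 (2047 ops/s), Brightly→Machine M7 (2153 ops/s), Flint→Machine M1 (1741 ops/s), Talus→Machine M4 (2357 ops/s) — total 2212+1607+2047+2153+1741+2357 = 12117 ops/s.
Max-entry greedy (repeatedly take the single best remaining cell) gives 11907 ops/s, worse by 210.
Next-best assignment: Juno→Machine M3, Pioneer→Machine M7, Delta→Machine M5, Brightly→Machine M6, Flint→Machine M1, Talus→Machine M4 = 12070 ops/s.
Checked against all permutations: 12117 ops/s is optimal.
Brightly's own top instance is Machine M6 (2320 ops/s), but forcing Brightly→Machine M6 and reassigning the rest optimally gives only 12070 ops/s — worse by 47.

Brightly receives Machine M7.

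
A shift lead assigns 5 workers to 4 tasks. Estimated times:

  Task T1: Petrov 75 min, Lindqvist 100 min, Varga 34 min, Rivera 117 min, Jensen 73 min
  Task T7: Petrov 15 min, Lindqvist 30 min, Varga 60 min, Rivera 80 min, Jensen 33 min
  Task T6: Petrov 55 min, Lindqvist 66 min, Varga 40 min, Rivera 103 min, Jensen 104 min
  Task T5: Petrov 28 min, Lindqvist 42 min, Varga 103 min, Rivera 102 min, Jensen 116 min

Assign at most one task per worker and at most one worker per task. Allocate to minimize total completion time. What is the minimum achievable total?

Min total: 161 min

Optimal: Varga→Task T1 (34 min), Jensen→Task T7 (33 min), Lindqvist→Task T6 (66 min), Petrov→Task T5 (28 min) — total 34+33+66+28 = 161 min.
Row-greedy (each worker in turn takes its cheapest remaining task) gives 194 min, worse by 33.
Swapping Lindqvist↔Jensen (Lindqvist→Task T7 30 min, Jensen→Task T6 104 min) adds 35.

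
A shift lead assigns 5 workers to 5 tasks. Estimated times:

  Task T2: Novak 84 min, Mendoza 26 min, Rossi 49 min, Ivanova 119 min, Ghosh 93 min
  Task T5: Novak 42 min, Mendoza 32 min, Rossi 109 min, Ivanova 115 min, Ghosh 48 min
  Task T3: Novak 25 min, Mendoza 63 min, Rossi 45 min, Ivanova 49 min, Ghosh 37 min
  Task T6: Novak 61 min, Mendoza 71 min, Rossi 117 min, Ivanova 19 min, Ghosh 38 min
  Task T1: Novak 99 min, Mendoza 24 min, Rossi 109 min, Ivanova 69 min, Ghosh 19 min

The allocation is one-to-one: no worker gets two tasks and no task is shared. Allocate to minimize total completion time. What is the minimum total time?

Minimum total: 144 min

Optimal: Novak→Task T3 (25 min), Mendoza→Task T5 (32 min), Rossi→Task T2 (49 min), Ivanova→Task T6 (19 min), Ghosh→Task T1 (19 min) — total 25+32+49+19+19 = 144 min.
Row-greedy (each worker in turn takes its cheapest remaining task) gives 165 min, worse by 21.
Next-best assignment: Novak→Task T5, Mendoza→Task T2, Rossi→Task T3, Ivanova→Task T6, Ghosh→Task T1 = 151 min.
Every other assignment is strictly worse.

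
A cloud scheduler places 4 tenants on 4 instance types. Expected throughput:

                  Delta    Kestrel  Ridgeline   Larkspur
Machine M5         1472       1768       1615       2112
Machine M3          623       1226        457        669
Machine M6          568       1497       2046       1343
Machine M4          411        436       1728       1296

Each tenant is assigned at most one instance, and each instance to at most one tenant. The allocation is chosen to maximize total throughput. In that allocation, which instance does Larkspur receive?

This is a one-to-one assignment (maximum-weight bipartite matching).
Optimal: Delta→Machine M5 (1472 ops/s), Kestrel→Machine M3 (1226 ops/s), Ridgeline→Machine M6 (2046 ops/s), Larkspur→Machine M4 (1296 ops/s) — total 1472+1226+2046+1296 = 6040 ops/s.
Row-greedy (each tenant in turn takes its best remaining instance) gives 5366 ops/s, worse by 674.
Larkspur's own top instance is Machine M5 (2112 ops/s), but forcing Larkspur→Machine M5 and reassigning the rest optimally gives only 5960 ops/s — worse by 80.

Larkspur receives Machine M4.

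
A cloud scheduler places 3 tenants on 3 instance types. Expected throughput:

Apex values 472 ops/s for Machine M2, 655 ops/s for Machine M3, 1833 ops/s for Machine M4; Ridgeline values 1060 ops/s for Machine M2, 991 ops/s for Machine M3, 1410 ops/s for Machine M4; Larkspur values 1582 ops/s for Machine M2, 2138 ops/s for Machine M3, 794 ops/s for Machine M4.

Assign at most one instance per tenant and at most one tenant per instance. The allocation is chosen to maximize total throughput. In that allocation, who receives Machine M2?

Treat this as an assignment problem: match each tenant to one instance.
Optimal: Apex→Machine M4 (1833 ops/s), Ridgeline→Machine M2 (1060 ops/s), Larkspur→Machine M3 (2138 ops/s) — total 1833+1060+2138 = 5031 ops/s.
Column-greedy (each instance in turn goes to its best remaining tenant) gives 4406 ops/s, worse by 625.
Next-best assignment: Apex→Machine M4, Ridgeline→Machine M3, Larkspur→Machine M2 = 4406 ops/s.
Swapping Larkspur↔Apex (Larkspur→Machine M4 794 ops/s, Apex→Machine M3 655 ops/s) loses 2522.
No other one-to-one assignment exceeds 5031 ops/s.
Ridgeline's own top instance is Machine M4 (1410 ops/s), but forcing Ridgeline→Machine M4 and reassigning the rest optimally gives only 4020 ops/s — worse by 1011.

Ridgeline receives Machine M2.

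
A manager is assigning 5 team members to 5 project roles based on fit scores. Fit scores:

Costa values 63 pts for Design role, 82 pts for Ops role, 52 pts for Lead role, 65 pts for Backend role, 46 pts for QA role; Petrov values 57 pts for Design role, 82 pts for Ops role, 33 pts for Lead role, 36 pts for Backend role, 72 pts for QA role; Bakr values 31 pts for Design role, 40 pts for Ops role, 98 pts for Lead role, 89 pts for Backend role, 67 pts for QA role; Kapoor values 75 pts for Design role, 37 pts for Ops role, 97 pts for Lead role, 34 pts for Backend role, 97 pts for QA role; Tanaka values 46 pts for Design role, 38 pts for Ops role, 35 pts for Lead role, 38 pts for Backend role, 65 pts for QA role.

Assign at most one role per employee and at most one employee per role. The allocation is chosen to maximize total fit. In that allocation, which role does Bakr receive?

Optimal: Costa→Design role (63 pts), Petrov→Ops role (82 pts), Bakr→Backend role (89 pts), Kapoor→Lead role (97 pts), Tanaka→QA role (65 pts) — total 63+82+89+97+65 = 396 pts.
Column-greedy (each role in turn goes to its best remaining employee) gives 365 pts, worse by 31.
Next-best assignment: Costa→Ops role, Petrov→Design role, Bakr→Backend role, Kapoor→Lead role, Tanaka→QA role = 390 pts.
Swapping Petrov↔Bakr (Petrov→Backend role 36 pts, Bakr→Ops role 40 pts) loses 95.
Bakr's own top role is Lead role (98 pts), but forcing Bakr→Lead role and reassigning the rest optimally gives only 388 pts — worse by 8.

Bakr receives Backend role.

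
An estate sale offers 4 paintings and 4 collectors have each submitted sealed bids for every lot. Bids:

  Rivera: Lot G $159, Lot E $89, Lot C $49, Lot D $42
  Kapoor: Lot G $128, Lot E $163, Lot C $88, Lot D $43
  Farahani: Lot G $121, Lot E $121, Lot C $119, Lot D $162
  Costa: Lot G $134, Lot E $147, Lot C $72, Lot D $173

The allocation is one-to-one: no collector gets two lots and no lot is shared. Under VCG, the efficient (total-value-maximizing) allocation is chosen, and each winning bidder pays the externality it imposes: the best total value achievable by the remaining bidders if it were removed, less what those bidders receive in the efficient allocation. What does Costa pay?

Efficient allocation: Rivera→Lot G ($159), Kapoor→Lot E ($163), Farahani→Lot C ($119), Costa→Lot D ($173); total welfare W = $614.
Costa receives Lot D at value $173, so the others get W − 173 = $441.
Without Costa: best allocation of the remaining 3 bidders over all 4 lots is Rivera→Lot G ($159), Kapoor→Lot E ($163), Farahani→Lot D ($162), total $484.
VCG payment = (others' best without Costa) − (others' welfare with Costa) = 484 − 441 = $43.

Costa pays $43.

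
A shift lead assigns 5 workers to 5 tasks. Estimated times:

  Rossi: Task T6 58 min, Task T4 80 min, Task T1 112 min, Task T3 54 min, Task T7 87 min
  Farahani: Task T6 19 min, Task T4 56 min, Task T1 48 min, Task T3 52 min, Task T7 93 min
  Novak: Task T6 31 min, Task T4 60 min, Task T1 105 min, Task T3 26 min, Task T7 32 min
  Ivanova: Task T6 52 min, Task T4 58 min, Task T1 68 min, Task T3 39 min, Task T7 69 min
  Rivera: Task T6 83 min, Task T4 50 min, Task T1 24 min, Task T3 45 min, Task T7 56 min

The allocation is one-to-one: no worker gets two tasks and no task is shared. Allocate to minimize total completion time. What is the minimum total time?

Optimal: Rossi→Task T3 (54 min), Farahani→Task T6 (19 min), Novak→Task T7 (32 min), Ivanova→Task T4 (58 min), Rivera→Task T1 (24 min) — total 54+19+32+58+24 = 187 min.
Column-greedy (each task in turn goes to its cheapest remaining worker) gives 250 min, worse by 63.
Next-best assignment: Rossi→Task T4, Farahani→Task T6, Novak→Task T7, Ivanova→Task T3, Rivera→Task T1 = 194 min.

Minimum total: 187 min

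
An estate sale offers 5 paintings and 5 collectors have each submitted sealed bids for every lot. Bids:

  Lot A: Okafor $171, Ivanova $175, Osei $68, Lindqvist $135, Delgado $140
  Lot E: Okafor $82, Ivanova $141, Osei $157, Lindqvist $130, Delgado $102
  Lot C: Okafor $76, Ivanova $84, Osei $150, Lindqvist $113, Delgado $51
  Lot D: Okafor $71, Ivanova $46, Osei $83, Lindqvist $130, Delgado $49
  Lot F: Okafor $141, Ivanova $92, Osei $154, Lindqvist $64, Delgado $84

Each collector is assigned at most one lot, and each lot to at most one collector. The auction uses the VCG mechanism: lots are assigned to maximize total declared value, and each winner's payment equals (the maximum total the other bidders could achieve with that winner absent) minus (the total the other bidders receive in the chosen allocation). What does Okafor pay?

Efficient allocation: Okafor→Lot F ($141), Ivanova→Lot E ($141), Osei→Lot C ($150), Lindqvist→Lot D ($130), Delgado→Lot A ($140); total welfare W = $702.
Okafor receives Lot F at value $141, so the others get W − 141 = $561.
Without Okafor: best allocation of the remaining 4 bidders over all 5 lots is Ivanova→Lot E ($141), Osei→Lot F ($154), Lindqvist→Lot D ($130), Delgado→Lot A ($140), total $565.
VCG payment = (others' best without Okafor) − (others' welfare with Okafor) = 565 − 561 = $4.

Okafor pays $4.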